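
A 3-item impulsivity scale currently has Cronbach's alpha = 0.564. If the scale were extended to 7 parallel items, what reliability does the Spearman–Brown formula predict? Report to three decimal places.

Length factor m = 7/3 = 2.3333
α' = m·α / (1 + (m−1)·α)
   = 7/3 × 0.564 / (1 + (7/3 − 1) × 0.564)
   = 1.3160 / 1.7520 = 0.751

predicted reliability = 0.751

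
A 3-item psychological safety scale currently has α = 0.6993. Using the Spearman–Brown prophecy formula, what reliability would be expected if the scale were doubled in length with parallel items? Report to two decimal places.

Length factor m = 2
α' = m·α / (1 + (m−1)·α)
   = 2 × 0.6993 / (1 + (2 − 1) × 0.6993)
   = 1.3986 / 1.6993 = 0.82

predicted reliability = 0.82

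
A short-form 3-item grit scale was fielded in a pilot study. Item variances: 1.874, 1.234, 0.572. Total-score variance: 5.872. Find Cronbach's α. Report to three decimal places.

Σσᵢ² = 1.874 + 1.234 + 0.572 = 3.680
α = (k/(k−1))·(1 − Σσᵢ²/Var(T)) = (3/2)·(1 − 3.680/5.872) = 0.560

Cronbach's α = 0.560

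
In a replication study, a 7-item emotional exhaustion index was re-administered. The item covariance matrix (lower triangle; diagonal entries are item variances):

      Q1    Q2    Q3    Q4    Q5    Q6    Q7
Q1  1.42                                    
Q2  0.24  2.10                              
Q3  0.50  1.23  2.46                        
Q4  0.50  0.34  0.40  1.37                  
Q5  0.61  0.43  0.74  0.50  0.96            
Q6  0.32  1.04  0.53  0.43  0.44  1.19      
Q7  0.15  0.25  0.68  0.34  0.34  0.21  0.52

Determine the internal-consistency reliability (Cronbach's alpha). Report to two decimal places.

α = 0.78

ΣVar(i) = 1.42 + 2.10 + 2.46 + 1.37 + 0.96 + 1.19 + 0.52 = 10.02
Sum of off-diagonal covariances = 10.22
total variance = 10.02 + 2 × 10.22 = 30.46
α = (k/(k−1))·(1 − ΣVar(i)/total variance) = (7/6)·(1 − 10.02/30.46) = 0.78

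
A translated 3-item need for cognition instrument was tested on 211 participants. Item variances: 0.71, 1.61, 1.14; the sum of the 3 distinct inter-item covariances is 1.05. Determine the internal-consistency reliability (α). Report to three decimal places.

Σσᵢ² = 0.71 + 1.61 + 1.14 = 3.46
Sum of distinct covariances = 1.05
Var(T) = Σσᵢ² + 2·Σcov = 3.46 + 2 × 1.05 = 5.56
α = (3/2)·(1 − 3.46/5.56) = 0.567

α = 0.567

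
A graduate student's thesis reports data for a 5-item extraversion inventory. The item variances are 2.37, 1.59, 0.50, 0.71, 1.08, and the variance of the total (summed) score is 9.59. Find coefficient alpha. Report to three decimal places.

sum of item variances = 2.37 + 1.59 + 0.50 + 0.71 + 1.08 = 6.25
α = (k/(k−1))·(1 − sum of item variances/total variance) = (5/4)·(1 − 6.25/9.59) = 0.435

α = 0.435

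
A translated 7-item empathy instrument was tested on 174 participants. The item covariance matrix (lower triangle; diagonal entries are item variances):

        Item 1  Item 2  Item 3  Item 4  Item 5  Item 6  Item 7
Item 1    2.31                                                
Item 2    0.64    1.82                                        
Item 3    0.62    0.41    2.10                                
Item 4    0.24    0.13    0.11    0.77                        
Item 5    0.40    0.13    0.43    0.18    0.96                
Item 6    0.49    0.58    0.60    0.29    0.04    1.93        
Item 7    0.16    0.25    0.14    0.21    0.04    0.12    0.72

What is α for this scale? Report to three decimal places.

α = 0.629

ΣVar(i) = 2.31 + 1.82 + 2.10 + 0.77 + 0.96 + 1.93 + 0.72 = 10.61
Sum of off-diagonal covariances = 6.21
total variance = 10.61 + 2 × 6.21 = 23.03
α = (k/(k−1))·(1 − ΣVar(i)/total variance) = (7/6)·(1 − 10.61/23.03) = 0.629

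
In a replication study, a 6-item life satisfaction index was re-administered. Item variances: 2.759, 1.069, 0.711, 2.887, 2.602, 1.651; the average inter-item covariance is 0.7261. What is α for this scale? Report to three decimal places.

sum of item variances = 2.759 + 1.069 + 0.711 + 2.887 + 2.602 + 1.651 = 11.679
Sum of the 15 distinct covariances = 15 × 0.7261 = 10.8915
total variance = sum of item variances + 2·Σcov = 11.679 + 2 × 10.8915 = 33.4620
α = (6/5)·(1 − 11.679/33.4620) = 0.781

α = 0.781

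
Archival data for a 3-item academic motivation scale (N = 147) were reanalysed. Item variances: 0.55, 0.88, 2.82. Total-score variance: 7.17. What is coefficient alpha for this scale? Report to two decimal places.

coefficient alpha = 0.61

Σσ²ᵢ = 0.55 + 0.88 + 2.82 = 4.25
α = (k/(k−1))·(1 − Σσ²ᵢ/σ²_total) = (3/2)·(1 − 4.25/7.17) = 0.61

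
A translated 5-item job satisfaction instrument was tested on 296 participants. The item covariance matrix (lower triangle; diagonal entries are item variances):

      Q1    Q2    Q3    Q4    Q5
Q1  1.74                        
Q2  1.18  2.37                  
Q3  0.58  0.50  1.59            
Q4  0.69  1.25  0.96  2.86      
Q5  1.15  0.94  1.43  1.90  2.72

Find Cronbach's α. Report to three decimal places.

Cronbach's α = 0.815

Σσᵢ² = 1.74 + 2.37 + 1.59 + 2.86 + 2.72 = 11.28
Sum of off-diagonal covariances = 10.58
σ²_total = 11.28 + 2 × 10.58 = 32.44
α = (k/(k−1))·(1 − Σσᵢ²/σ²_total) = (5/4)·(1 − 11.28/32.44) = 0.815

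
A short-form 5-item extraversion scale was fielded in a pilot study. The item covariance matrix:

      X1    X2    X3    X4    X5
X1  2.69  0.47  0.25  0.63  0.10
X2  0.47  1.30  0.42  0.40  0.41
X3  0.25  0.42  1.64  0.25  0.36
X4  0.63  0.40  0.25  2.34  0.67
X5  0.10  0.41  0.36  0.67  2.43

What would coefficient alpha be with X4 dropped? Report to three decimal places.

α = 0.444

Remaining items: X1, X2, X3, X5 (k = 4).
sum of item variances = 2.69 + 1.30 + 1.64 + 2.43 = 8.06
total variance = 8.06 + 2 × 2.01 = 12.08
α (item deleted) = (4/3)·(1 − 8.06/12.08) = 0.444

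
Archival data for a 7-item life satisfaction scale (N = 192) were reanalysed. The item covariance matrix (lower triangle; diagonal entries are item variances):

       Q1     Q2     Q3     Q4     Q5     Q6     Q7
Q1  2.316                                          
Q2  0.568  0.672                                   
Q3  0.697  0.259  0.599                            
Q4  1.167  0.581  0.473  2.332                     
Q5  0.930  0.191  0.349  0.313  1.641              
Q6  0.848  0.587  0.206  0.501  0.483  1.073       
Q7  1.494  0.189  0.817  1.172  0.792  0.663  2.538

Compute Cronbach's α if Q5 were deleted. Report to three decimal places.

Remaining items: Q1, Q2, Q3, Q4, Q6, Q7 (k = 6).
Σσᵢ² = 2.316 + 0.672 + 0.599 + 2.332 + 1.073 + 2.538 = 9.530
σ²_total = 9.530 + 2 × 10.222 = 29.974
α (item deleted) = (6/5)·(1 − 9.530/29.974) = 0.818

Cronbach's α = 0.818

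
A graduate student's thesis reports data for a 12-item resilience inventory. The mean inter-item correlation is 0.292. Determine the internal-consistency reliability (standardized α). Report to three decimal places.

α = 0.832

Standardized α = k·r̄ / (1 + (k−1)·r̄) = 12 × 0.292 / (1 + 11 × 0.292)
  = 3.5040 / 4.2120 = 0.832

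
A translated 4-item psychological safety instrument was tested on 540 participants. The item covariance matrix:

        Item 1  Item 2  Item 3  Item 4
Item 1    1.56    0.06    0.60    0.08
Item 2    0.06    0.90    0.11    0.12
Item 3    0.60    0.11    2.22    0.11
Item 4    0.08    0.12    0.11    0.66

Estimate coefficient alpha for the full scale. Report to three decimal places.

sum of item variances = 1.56 + 0.90 + 2.22 + 0.66 = 5.34
Sum of off-diagonal covariances = 1.08
total variance = 5.34 + 2 × 1.08 = 7.50
α = (k/(k−1))·(1 − sum of item variances/total variance) = (4/3)·(1 − 5.34/7.50) = 0.384

coefficient alpha = 0.384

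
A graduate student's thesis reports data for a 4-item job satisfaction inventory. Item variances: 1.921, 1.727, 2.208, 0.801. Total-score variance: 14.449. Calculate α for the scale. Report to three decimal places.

sum of item variances = 1.921 + 1.727 + 2.208 + 0.801 = 6.657
α = (k/(k−1))·(1 − sum of item variances/σ²_total) = (4/3)·(1 − 6.657/14.449) = 0.719

α = 0.719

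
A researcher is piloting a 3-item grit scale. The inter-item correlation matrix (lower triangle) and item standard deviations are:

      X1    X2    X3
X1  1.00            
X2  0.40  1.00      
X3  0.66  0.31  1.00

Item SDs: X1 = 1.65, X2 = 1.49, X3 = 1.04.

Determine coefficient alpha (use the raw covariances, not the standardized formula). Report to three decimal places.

coefficient alpha = 0.694

Σσ²ᵢ = 1.65² + 1.49² + 1.04² = 6.0242
Covariances σ_ij = r_ij · s_i · s_j:
  σ(X1,X2) = 0.40 × 1.65 × 1.49 = 0.9834
  σ(X1,X3) = 0.66 × 1.65 × 1.04 = 1.1326
  σ(X2,X3) = 0.31 × 1.49 × 1.04 = 0.4804
σ²_T = Σσ²ᵢ + 2·Σσ_ij = 6.0242 + 2 × 2.5964 = 11.2170
α = (3/2)·(1 − 6.0242/11.2170) = 0.694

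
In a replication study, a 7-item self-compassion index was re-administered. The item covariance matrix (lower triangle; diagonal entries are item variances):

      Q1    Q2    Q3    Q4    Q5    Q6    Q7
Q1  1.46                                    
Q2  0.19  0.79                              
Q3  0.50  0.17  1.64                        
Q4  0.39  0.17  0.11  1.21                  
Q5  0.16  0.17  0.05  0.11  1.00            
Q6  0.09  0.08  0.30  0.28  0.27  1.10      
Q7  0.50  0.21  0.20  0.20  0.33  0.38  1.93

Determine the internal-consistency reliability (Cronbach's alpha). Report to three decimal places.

α = 0.602

ΣVar(i) = 1.46 + 0.79 + 1.64 + 1.21 + 1.00 + 1.10 + 1.93 = 9.13
Sum of the distinct covariances = 4.86
total variance = 9.13 + 2 × 4.86 = 18.85
α = (k/(k−1))·(1 − ΣVar(i)/total variance) = (7/6)·(1 − 9.13/18.85) = 0.602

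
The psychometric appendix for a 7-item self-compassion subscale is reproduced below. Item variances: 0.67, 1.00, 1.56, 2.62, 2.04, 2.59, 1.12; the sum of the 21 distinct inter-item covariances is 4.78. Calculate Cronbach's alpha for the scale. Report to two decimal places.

α = 0.53

ΣVar(i) = 0.67 + 1.00 + 1.56 + 2.62 + 2.04 + 2.59 + 1.12 = 11.60
Sum of distinct covariances = 4.78
total variance = ΣVar(i) + 2·Σcov = 11.60 + 2 × 4.78 = 21.16
α = (7/6)·(1 − 11.60/21.16) = 0.53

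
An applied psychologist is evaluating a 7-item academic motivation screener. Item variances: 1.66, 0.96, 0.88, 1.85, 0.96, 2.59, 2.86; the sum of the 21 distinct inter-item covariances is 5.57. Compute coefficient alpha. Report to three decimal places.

Σσᵢ² = 1.66 + 0.96 + 0.88 + 1.85 + 0.96 + 2.59 + 2.86 = 11.76
Sum of distinct covariances = 5.57
total variance = Σσᵢ² + 2·Σcov = 11.76 + 2 × 5.57 = 22.90
α = (7/6)·(1 − 11.76/22.90) = 0.568

coefficient alpha = 0.568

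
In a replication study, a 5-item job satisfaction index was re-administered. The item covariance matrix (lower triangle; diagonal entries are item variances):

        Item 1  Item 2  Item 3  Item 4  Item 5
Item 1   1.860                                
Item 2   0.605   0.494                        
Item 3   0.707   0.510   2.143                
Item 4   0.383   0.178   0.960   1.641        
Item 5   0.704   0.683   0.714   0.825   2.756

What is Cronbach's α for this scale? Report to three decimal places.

ΣVar(i) = 1.860 + 0.494 + 2.143 + 1.641 + 2.756 = 8.894
Sum of off-diagonal covariances = 6.269
total variance = 8.894 + 2 × 6.269 = 21.432
α = (k/(k−1))·(1 − ΣVar(i)/total variance) = (5/4)·(1 − 8.894/21.432) = 0.731

Cronbach's α = 0.731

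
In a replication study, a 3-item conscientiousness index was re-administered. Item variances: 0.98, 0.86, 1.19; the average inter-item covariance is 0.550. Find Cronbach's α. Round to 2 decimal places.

Σσᵢ² = 0.98 + 0.86 + 1.19 = 3.03
Sum of the 3 distinct covariances = 3 × 0.550 = 1.650
Var(T) = Σσᵢ² + 2·Σcov = 3.03 + 2 × 1.650 = 6.330
α = (3/2)·(1 − 3.03/6.330) = 0.78

Cronbach's α = 0.78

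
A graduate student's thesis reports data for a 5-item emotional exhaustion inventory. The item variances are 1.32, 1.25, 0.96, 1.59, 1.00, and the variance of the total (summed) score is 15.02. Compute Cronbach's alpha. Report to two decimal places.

Σσᵢ² = 1.32 + 1.25 + 0.96 + 1.59 + 1.00 = 6.12
α = (k/(k−1))·(1 − Σσᵢ²/σ²_total) = (5/4)·(1 − 6.12/15.02) = 0.74

α = 0.74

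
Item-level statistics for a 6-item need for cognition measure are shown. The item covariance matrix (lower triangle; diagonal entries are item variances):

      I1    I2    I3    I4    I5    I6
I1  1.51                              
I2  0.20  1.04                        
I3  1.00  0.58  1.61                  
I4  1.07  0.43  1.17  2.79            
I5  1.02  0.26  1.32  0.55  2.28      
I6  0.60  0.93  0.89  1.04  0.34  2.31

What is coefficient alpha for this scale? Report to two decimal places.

ΣVar(i) = 1.51 + 1.04 + 1.61 + 2.79 + 2.28 + 2.31 = 11.54
Sum of off-diagonal covariances = 11.40
Var(T) = 11.54 + 2 × 11.40 = 34.34
α = (k/(k−1))·(1 − ΣVar(i)/Var(T)) = (6/5)·(1 − 11.54/34.34) = 0.80

α = 0.80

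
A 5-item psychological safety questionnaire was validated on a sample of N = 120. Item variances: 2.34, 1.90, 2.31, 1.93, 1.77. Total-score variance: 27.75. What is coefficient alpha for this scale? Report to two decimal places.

α = 0.79

Σσᵢ² = 2.34 + 1.90 + 2.31 + 1.93 + 1.77 = 10.25
α = (k/(k−1))·(1 − Σσᵢ²/Var(T)) = (5/4)·(1 − 10.25/27.75) = 0.79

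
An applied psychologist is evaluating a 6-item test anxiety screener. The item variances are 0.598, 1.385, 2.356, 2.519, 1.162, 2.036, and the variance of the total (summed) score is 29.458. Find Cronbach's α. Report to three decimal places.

Σσ²ᵢ = 0.598 + 1.385 + 2.356 + 2.519 + 1.162 + 2.036 = 10.056
α = (k/(k−1))·(1 − Σσ²ᵢ/total variance) = (6/5)·(1 − 10.056/29.458) = 0.790

Cronbach's α = 0.790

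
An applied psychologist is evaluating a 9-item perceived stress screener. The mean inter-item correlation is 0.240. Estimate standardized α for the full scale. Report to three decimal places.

α = 0.740

Standardized α = k·r̄ / (1 + (k−1)·r̄) = 9 × 0.240 / (1 + 8 × 0.240)
  = 2.1600 / 2.9200 = 0.740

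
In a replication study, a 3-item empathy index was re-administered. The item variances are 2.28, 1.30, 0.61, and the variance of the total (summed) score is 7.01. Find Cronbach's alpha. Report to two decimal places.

Cronbach's alpha = 0.60

ΣVar(i) = 2.28 + 1.30 + 0.61 = 4.19
α = (k/(k−1))·(1 − ΣVar(i)/σ²_T) = (3/2)·(1 − 4.19/7.01) = 0.60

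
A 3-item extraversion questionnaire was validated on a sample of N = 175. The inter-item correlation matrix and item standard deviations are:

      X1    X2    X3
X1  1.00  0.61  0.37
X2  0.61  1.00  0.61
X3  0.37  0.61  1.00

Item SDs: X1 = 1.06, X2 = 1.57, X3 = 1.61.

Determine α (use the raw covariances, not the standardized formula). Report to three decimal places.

Σσ²ᵢ = 1.06² + 1.57² + 1.61² = 6.1806
Covariances σ_ij = r_ij · s_i · s_j:
  σ(X1,X2) = 0.61 × 1.06 × 1.57 = 1.0152
  σ(X1,X3) = 0.37 × 1.06 × 1.61 = 0.6314
  σ(X2,X3) = 0.61 × 1.57 × 1.61 = 1.5419
σ²_T = Σσ²ᵢ + 2·Σσ_ij = 6.1806 + 2 × 3.1885 = 12.5576
α = (3/2)·(1 − 6.1806/12.5576) = 0.762

α = 0.762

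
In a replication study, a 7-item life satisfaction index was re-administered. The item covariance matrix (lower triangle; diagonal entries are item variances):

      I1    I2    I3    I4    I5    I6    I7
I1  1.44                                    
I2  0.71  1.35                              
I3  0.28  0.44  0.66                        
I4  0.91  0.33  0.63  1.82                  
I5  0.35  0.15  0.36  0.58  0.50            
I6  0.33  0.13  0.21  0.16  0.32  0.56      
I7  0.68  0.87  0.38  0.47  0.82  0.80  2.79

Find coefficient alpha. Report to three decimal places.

ΣVar(i) = 1.44 + 1.35 + 0.66 + 1.82 + 0.50 + 0.56 + 2.79 = 9.12
Sum of off-diagonal covariances = 9.91
total variance = 9.12 + 2 × 9.91 = 28.94
α = (k/(k−1))·(1 − ΣVar(i)/total variance) = (7/6)·(1 − 9.12/28.94) = 0.799

coefficient alpha = 0.799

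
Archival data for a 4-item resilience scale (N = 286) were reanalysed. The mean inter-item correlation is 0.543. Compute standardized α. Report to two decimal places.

Standardized α = k·r̄ / (1 + (k−1)·r̄) = 4 × 0.543 / (1 + 3 × 0.543)
  = 2.1720 / 2.6290 = 0.83

standardized α = 0.83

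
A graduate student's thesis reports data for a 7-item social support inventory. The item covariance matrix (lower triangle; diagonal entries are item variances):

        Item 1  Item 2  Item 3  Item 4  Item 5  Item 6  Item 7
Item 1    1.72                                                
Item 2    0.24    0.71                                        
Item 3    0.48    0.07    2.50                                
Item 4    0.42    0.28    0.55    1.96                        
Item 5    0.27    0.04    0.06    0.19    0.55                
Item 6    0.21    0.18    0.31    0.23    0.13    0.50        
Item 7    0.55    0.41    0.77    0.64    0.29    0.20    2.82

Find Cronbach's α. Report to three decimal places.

Σσ²ᵢ = 1.72 + 0.71 + 2.50 + 1.96 + 0.55 + 0.50 + 2.82 = 10.76
Sum of off-diagonal covariances = 6.52
σ²_total = 10.76 + 2 × 6.52 = 23.80
α = (k/(k−1))·(1 − Σσ²ᵢ/σ²_total) = (7/6)·(1 − 10.76/23.80) = 0.639

Cronbach's α = 0.639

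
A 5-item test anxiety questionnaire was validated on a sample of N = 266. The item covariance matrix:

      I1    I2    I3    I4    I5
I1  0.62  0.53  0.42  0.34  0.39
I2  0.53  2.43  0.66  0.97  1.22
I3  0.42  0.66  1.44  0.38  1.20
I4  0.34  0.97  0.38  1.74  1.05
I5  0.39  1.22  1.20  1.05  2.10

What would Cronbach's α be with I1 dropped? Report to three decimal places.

Cronbach's α = 0.783

Remaining items: I2, I3, I4, I5 (k = 4).
sum of item variances = 2.43 + 1.44 + 1.74 + 2.10 = 7.71
total variance = 7.71 + 2 × 5.48 = 18.67
α (item deleted) = (4/3)·(1 − 7.71/18.67) = 0.783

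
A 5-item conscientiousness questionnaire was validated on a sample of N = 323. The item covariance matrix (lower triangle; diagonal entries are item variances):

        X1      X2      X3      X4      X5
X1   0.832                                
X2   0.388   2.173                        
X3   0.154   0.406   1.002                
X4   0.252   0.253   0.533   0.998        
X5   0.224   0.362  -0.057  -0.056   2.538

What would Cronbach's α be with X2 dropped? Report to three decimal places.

Remaining items: X1, X3, X4, X5 (k = 4).
Σσᵢ² = 0.832 + 1.002 + 0.998 + 2.538 = 5.370
total variance = 5.370 + 2 × 1.050 = 7.470
α (item deleted) = (4/3)·(1 − 5.370/7.470) = 0.375

Cronbach's α = 0.375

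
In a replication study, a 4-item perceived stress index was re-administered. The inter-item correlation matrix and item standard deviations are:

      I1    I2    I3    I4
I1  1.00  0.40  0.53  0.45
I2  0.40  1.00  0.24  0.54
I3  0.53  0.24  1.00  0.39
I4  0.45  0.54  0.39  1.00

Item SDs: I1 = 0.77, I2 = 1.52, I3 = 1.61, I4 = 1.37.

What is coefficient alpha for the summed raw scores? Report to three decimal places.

Σσ²ᵢ = 0.77² + 1.52² + 1.61² + 1.37² = 7.3723
Covariances σ_ij = r_ij · s_i · s_j:
  σ(I1,I2) = 0.40 × 0.77 × 1.52 = 0.4682
  σ(I1,I3) = 0.53 × 0.77 × 1.61 = 0.6570
  σ(I1,I4) = 0.45 × 0.77 × 1.37 = 0.4747
  σ(I2,I3) = 0.24 × 1.52 × 1.61 = 0.5873
  σ(I2,I4) = 0.54 × 1.52 × 1.37 = 1.1245
  σ(I3,I4) = 0.39 × 1.61 × 1.37 = 0.8602
σ²_T = Σσ²ᵢ + 2·Σσ_ij = 7.3723 + 2 × 4.1719 = 15.7161
α = (4/3)·(1 − 7.3723/15.7161) = 0.708

α = 0.708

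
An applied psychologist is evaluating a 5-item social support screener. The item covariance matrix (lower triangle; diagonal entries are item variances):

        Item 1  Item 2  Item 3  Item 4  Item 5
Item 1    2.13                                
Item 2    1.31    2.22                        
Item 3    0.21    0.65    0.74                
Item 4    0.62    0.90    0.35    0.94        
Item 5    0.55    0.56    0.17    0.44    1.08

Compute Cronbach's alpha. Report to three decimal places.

ΣVar(i) = 2.13 + 2.22 + 0.74 + 0.94 + 1.08 = 7.11
Σ_{i<j} σ_ij = 5.76
total variance = 7.11 + 2 × 5.76 = 18.63
α = (k/(k−1))·(1 − ΣVar(i)/total variance) = (5/4)·(1 − 7.11/18.63) = 0.773

α = 0.773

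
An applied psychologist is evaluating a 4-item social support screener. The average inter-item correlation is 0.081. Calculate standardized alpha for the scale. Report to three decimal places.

Standardized α = k·r̄ / (1 + (k−1)·r̄) = 4 × 0.081 / (1 + 3 × 0.081)
  = 0.3240 / 1.2430 = 0.261

α = 0.261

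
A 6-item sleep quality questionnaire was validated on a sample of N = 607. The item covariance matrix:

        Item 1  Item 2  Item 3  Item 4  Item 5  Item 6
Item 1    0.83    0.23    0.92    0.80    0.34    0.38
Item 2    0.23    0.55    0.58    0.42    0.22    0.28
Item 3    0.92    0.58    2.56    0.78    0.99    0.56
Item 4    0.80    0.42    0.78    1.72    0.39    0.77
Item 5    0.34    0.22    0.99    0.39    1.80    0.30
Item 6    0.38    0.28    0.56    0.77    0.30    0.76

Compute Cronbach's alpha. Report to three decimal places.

α = 0.791

ΣVar(i) = 0.83 + 0.55 + 2.56 + 1.72 + 1.80 + 0.76 = 8.22
Σ_{i<j} σ_ij = 7.96
σ²_total = 8.22 + 2 × 7.96 = 24.14
α = (k/(k−1))·(1 − ΣVar(i)/σ²_total) = (6/5)·(1 − 8.22/24.14) = 0.791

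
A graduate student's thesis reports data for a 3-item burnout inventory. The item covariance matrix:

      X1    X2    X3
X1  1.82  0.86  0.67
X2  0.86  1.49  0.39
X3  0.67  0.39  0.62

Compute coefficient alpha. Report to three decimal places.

α = 0.741

sum of item variances = 1.82 + 1.49 + 0.62 = 3.93
Sum of the distinct covariances = 1.92
Var(T) = 3.93 + 2 × 1.92 = 7.77
α = (k/(k−1))·(1 − sum of item variances/Var(T)) = (3/2)·(1 − 3.93/7.77) = 0.741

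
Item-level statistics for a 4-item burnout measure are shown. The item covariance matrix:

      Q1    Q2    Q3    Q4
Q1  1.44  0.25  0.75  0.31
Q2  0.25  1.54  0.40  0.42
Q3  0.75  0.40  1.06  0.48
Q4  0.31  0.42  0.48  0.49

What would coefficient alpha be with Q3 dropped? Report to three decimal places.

Remaining items: Q1, Q2, Q4 (k = 3).
Σσᵢ² = 1.44 + 1.54 + 0.49 = 3.47
total variance = 3.47 + 2 × 0.98 = 5.43
α (item deleted) = (3/2)·(1 − 3.47/5.43) = 0.541

coefficient alpha = 0.541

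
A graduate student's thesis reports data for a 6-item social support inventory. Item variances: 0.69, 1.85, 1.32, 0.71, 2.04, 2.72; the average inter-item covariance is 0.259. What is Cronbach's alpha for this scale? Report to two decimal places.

ΣVar(i) = 0.69 + 1.85 + 1.32 + 0.71 + 2.04 + 2.72 = 9.33
Sum of the 15 distinct covariances = 15 × 0.259 = 3.885
σ²_total = ΣVar(i) + 2·Σcov = 9.33 + 2 × 3.885 = 17.100
α = (6/5)·(1 − 9.33/17.100) = 0.55

α = 0.55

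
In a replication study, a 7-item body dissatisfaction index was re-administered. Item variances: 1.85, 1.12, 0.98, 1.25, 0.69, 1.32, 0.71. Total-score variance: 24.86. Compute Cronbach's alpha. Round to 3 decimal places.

sum of item variances = 1.85 + 1.12 + 0.98 + 1.25 + 0.69 + 1.32 + 0.71 = 7.92
α = (k/(k−1))·(1 − sum of item variances/σ²_total) = (7/6)·(1 − 7.92/24.86) = 0.795

α = 0.795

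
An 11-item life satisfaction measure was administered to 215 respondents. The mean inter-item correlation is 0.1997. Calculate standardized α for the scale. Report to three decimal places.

Standardized α = k·r̄ / (1 + (k−1)·r̄) = 11 × 0.1997 / (1 + 10 × 0.1997)
  = 2.1967 / 2.9970 = 0.733

standardized α = 0.733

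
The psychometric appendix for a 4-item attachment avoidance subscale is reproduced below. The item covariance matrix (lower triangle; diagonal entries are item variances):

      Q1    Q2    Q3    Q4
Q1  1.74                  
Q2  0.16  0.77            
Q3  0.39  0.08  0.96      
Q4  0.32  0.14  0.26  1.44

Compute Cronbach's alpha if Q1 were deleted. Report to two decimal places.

α = 0.35

Remaining items: Q2, Q3, Q4 (k = 3).
sum of item variances = 0.77 + 0.96 + 1.44 = 3.17
σ²_T = 3.17 + 2 × 0.48 = 4.13
α (item deleted) = (3/2)·(1 − 3.17/4.13) = 0.35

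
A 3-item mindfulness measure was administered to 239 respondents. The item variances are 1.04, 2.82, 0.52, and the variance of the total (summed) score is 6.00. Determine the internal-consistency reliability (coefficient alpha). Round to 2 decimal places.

Σσᵢ² = 1.04 + 2.82 + 0.52 = 4.38
α = (k/(k−1))·(1 − Σσᵢ²/total variance) = (3/2)·(1 − 4.38/6.00) = 0.41

coefficient alpha = 0.41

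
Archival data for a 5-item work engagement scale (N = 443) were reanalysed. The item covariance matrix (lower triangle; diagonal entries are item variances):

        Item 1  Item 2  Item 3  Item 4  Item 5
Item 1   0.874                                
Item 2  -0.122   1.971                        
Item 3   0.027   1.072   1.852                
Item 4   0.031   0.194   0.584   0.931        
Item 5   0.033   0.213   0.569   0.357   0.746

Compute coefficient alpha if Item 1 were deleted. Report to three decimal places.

coefficient alpha = 0.694

Remaining items: Item 2, Item 3, Item 4, Item 5 (k = 4).
Σσ²ᵢ = 1.971 + 1.852 + 0.931 + 0.746 = 5.500
σ²_T = 5.500 + 2 × 2.989 = 11.478
α (item deleted) = (4/3)·(1 − 5.500/11.478) = 0.694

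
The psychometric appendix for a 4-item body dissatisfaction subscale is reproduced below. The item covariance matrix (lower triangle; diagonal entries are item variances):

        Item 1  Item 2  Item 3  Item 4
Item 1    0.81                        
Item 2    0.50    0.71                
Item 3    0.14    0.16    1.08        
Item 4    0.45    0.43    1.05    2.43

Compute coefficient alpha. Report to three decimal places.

Σσ²ᵢ = 0.81 + 0.71 + 1.08 + 2.43 = 5.03
Sum of off-diagonal covariances = 2.73
σ²_T = 5.03 + 2 × 2.73 = 10.49
α = (k/(k−1))·(1 − Σσ²ᵢ/σ²_T) = (4/3)·(1 − 5.03/10.49) = 0.694

coefficient alpha = 0.694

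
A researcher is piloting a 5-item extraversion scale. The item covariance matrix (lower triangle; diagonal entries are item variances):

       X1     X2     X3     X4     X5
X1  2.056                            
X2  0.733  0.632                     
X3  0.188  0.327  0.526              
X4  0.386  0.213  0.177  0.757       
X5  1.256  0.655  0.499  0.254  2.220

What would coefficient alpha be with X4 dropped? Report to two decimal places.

Remaining items: X1, X2, X3, X5 (k = 4).
Σσᵢ² = 2.056 + 0.632 + 0.526 + 2.220 = 5.434
σ²_T = 5.434 + 2 × 3.658 = 12.750
α (item deleted) = (4/3)·(1 − 5.434/12.750) = 0.77

α = 0.77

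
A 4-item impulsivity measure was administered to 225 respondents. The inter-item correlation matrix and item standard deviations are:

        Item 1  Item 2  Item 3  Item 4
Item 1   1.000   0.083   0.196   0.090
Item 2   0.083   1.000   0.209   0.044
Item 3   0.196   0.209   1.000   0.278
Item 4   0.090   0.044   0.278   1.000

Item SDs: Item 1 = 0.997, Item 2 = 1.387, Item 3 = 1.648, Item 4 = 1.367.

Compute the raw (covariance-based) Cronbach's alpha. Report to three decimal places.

α = 0.424

Σσ²ᵢ = 0.997² + 1.387² + 1.648² + 1.367² = 7.5024
Covariances σ_ij = r_ij · s_i · s_j:
  σ(Item 1,Item 2) = 0.083 × 0.997 × 1.387 = 0.1148
  σ(Item 1,Item 3) = 0.196 × 0.997 × 1.648 = 0.3220
  σ(Item 1,Item 4) = 0.090 × 0.997 × 1.367 = 0.1227
  σ(Item 2,Item 3) = 0.209 × 1.387 × 1.648 = 0.4777
  σ(Item 2,Item 4) = 0.044 × 1.387 × 1.367 = 0.0834
  σ(Item 3,Item 4) = 0.278 × 1.648 × 1.367 = 0.6263
σ²_T = Σσ²ᵢ + 2·Σσ_ij = 7.5024 + 2 × 1.7469 = 10.9962
α = (4/3)·(1 − 7.5024/10.9962) = 0.424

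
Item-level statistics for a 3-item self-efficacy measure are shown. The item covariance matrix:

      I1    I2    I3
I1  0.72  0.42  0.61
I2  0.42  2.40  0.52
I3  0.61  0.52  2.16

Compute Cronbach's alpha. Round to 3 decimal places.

Cronbach's alpha = 0.555

ΣVar(i) = 0.72 + 2.40 + 2.16 = 5.28
Sum of the distinct covariances = 1.55
total variance = 5.28 + 2 × 1.55 = 8.38
α = (k/(k−1))·(1 − ΣVar(i)/total variance) = (3/2)·(1 − 5.28/8.38) = 0.555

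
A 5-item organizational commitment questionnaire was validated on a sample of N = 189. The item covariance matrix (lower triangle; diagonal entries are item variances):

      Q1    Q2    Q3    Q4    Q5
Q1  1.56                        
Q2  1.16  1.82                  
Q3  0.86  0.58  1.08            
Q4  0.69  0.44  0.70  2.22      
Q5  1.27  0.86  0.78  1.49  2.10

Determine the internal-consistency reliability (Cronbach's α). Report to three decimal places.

Σσ²ᵢ = 1.56 + 1.82 + 1.08 + 2.22 + 2.10 = 8.78
Sum of off-diagonal covariances = 8.83
Var(T) = 8.78 + 2 × 8.83 = 26.44
α = (k/(k−1))·(1 − Σσ²ᵢ/Var(T)) = (5/4)·(1 − 8.78/26.44) = 0.835

α = 0.835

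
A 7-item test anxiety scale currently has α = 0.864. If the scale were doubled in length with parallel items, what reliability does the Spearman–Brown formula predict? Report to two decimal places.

Length factor m = 2
α' = m·α / (1 + (m−1)·α)
   = 2 × 0.864 / (1 + (2 − 1) × 0.864)
   = 1.7280 / 1.8640 = 0.93

predicted reliability = 0.93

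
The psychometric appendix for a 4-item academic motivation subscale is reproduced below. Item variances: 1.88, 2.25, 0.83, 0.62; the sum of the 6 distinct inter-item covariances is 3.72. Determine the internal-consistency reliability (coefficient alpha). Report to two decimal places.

α = 0.76

sum of item variances = 1.88 + 2.25 + 0.83 + 0.62 = 5.58
Sum of distinct covariances = 3.72
total variance = sum of item variances + 2·Σcov = 5.58 + 2 × 3.72 = 13.02
α = (4/3)·(1 − 5.58/13.02) = 0.76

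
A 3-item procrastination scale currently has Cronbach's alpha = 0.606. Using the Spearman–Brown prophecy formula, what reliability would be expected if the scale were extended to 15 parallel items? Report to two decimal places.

predicted reliability = 0.88

Length factor m = 15/3 = 5.0000
α' = m·α / (1 + (m−1)·α)
   = 15/3 × 0.606 / (1 + (15/3 − 1) × 0.606)
   = 3.0300 / 3.4240 = 0.88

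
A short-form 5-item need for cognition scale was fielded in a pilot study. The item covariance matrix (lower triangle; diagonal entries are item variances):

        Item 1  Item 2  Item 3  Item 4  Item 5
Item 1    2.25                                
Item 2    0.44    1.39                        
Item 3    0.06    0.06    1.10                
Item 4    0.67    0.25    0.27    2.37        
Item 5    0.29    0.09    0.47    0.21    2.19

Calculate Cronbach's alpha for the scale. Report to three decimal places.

Cronbach's alpha = 0.471

Σσᵢ² = 2.25 + 1.39 + 1.10 + 2.37 + 2.19 = 9.30
Sum of the distinct covariances = 2.81
σ²_total = 9.30 + 2 × 2.81 = 14.92
α = (k/(k−1))·(1 − Σσᵢ²/σ²_total) = (5/4)·(1 − 9.30/14.92) = 0.471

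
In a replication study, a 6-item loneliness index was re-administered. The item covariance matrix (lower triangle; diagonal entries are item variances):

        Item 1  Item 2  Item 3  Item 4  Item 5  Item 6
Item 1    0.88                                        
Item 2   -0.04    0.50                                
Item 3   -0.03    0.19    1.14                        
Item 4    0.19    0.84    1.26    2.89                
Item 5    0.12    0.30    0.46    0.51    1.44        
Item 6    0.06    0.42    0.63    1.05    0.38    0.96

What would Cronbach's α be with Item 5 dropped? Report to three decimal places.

Remaining items: Item 1, Item 2, Item 3, Item 4, Item 6 (k = 5).
Σσ²ᵢ = 0.88 + 0.50 + 1.14 + 2.89 + 0.96 = 6.37
total variance = 6.37 + 2 × 4.57 = 15.51
α (item deleted) = (5/4)·(1 − 6.37/15.51) = 0.737

Cronbach's α = 0.737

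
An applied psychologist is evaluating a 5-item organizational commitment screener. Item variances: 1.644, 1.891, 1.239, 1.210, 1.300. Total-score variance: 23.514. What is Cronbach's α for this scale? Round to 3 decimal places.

Σσᵢ² = 1.644 + 1.891 + 1.239 + 1.210 + 1.300 = 7.284
α = (k/(k−1))·(1 − Σσᵢ²/σ²_T) = (5/4)·(1 − 7.284/23.514) = 0.863

Cronbach's α = 0.863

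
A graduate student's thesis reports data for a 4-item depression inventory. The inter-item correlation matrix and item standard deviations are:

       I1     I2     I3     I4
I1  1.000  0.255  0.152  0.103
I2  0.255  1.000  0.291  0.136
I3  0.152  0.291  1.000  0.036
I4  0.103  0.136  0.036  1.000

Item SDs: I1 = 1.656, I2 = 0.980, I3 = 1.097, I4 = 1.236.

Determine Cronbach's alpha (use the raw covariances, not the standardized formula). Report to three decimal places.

Cronbach's alpha = 0.410

Σσ²ᵢ = 1.656² + 0.980² + 1.097² + 1.236² = 6.4338
Covariances σ_ij = r_ij · s_i · s_j:
  σ(I1,I2) = 0.255 × 1.656 × 0.980 = 0.4138
  σ(I1,I3) = 0.152 × 1.656 × 1.097 = 0.2761
  σ(I1,I4) = 0.103 × 1.656 × 1.236 = 0.2108
  σ(I2,I3) = 0.291 × 0.980 × 1.097 = 0.3128
  σ(I2,I4) = 0.136 × 0.980 × 1.236 = 0.1647
  σ(I3,I4) = 0.036 × 1.097 × 1.236 = 0.0488
σ²_T = Σσ²ᵢ + 2·Σσ_ij = 6.4338 + 2 × 1.4270 = 9.2878
α = (4/3)·(1 − 6.4338/9.2878) = 0.410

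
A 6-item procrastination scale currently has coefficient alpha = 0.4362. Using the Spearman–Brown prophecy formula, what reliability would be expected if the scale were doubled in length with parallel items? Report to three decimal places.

Length factor m = 2
α' = m·α / (1 + (m−1)·α)
   = 2 × 0.4362 / (1 + (2 − 1) × 0.4362)
   = 0.8724 / 1.4362 = 0.607

predicted reliability = 0.607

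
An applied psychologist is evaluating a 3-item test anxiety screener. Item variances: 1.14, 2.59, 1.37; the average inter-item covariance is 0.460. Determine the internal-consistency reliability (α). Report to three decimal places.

Σσ²ᵢ = 1.14 + 2.59 + 1.37 = 5.10
Sum of the 3 distinct covariances = 3 × 0.460 = 1.380
total variance = Σσ²ᵢ + 2·Σcov = 5.10 + 2 × 1.380 = 7.860
α = (3/2)·(1 − 5.10/7.860) = 0.527

α = 0.527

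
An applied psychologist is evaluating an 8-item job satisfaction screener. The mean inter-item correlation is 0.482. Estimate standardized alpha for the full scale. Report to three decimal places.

Standardized α = k·r̄ / (1 + (k−1)·r̄) = 8 × 0.482 / (1 + 7 × 0.482)
  = 3.8560 / 4.3740 = 0.882

α = 0.882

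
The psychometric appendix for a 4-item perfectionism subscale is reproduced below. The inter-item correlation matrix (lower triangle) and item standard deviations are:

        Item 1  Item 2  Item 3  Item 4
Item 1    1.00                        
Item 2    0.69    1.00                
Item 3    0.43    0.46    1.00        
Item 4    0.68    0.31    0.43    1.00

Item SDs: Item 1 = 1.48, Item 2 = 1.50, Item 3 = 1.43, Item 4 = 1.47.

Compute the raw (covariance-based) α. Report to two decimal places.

Σσ²ᵢ = 1.48² + 1.50² + 1.43² + 1.47² = 8.6462
Covariances σ_ij = r_ij · s_i · s_j:
  σ(Item 1,Item 2) = 0.69 × 1.48 × 1.50 = 1.5318
  σ(Item 1,Item 3) = 0.43 × 1.48 × 1.43 = 0.9101
  σ(Item 1,Item 4) = 0.68 × 1.48 × 1.47 = 1.4794
  σ(Item 2,Item 3) = 0.46 × 1.50 × 1.43 = 0.9867
  σ(Item 2,Item 4) = 0.31 × 1.50 × 1.47 = 0.6835
  σ(Item 3,Item 4) = 0.43 × 1.43 × 1.47 = 0.9039
σ²_T = Σσ²ᵢ + 2·Σσ_ij = 8.6462 + 2 × 6.4954 = 21.6370
α = (4/3)·(1 − 8.6462/21.6370) = 0.80

α = 0.80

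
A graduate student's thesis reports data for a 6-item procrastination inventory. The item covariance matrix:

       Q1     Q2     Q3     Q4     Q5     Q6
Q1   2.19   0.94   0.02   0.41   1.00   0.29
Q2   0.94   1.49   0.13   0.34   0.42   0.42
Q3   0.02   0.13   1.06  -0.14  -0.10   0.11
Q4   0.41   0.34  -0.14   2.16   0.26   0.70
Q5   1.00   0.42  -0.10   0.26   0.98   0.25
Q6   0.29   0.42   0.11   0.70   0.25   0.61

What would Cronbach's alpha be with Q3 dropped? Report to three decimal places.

Cronbach's alpha = 0.719

Remaining items: Q1, Q2, Q4, Q5, Q6 (k = 5).
sum of item variances = 2.19 + 1.49 + 2.16 + 0.98 + 0.61 = 7.43
σ²_T = 7.43 + 2 × 5.03 = 17.49
α (item deleted) = (5/4)·(1 − 7.43/17.49) = 0.719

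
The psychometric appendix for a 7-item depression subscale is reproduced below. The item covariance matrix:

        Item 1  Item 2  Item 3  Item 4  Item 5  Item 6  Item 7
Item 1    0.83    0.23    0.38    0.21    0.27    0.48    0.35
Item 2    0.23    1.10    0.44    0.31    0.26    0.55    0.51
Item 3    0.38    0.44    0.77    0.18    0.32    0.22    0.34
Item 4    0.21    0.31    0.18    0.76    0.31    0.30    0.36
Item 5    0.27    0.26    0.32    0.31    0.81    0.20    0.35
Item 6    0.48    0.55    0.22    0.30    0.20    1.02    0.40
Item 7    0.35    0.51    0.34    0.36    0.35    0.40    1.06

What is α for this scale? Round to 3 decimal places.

Σσ²ᵢ = 0.83 + 1.10 + 0.77 + 0.76 + 0.81 + 1.02 + 1.06 = 6.35
Sum of off-diagonal covariances = 6.97
total variance = 6.35 + 2 × 6.97 = 20.29
α = (k/(k−1))·(1 − Σσ²ᵢ/total variance) = (7/6)·(1 − 6.35/20.29) = 0.802

α = 0.802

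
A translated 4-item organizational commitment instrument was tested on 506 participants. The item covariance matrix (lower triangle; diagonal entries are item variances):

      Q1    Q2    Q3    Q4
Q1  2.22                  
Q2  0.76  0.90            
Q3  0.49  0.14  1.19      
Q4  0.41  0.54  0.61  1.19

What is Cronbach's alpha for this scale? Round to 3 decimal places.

ΣVar(i) = 2.22 + 0.90 + 1.19 + 1.19 = 5.50
Sum of off-diagonal covariances = 2.95
σ²_total = 5.50 + 2 × 2.95 = 11.40
α = (k/(k−1))·(1 − ΣVar(i)/σ²_total) = (4/3)·(1 − 5.50/11.40) = 0.690

Cronbach's alpha = 0.690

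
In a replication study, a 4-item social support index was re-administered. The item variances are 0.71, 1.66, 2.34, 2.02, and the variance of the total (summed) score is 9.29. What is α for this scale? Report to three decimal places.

Σσ²ᵢ = 0.71 + 1.66 + 2.34 + 2.02 = 6.73
α = (k/(k−1))·(1 − Σσ²ᵢ/total variance) = (4/3)·(1 − 6.73/9.29) = 0.367

α = 0.367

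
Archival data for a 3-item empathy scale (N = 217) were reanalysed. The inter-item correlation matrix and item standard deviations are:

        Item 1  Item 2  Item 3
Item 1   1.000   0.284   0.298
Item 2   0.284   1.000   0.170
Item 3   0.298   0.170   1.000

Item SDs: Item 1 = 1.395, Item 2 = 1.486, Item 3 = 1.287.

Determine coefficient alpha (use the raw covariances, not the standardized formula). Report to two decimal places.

Σσ²ᵢ = 1.395² + 1.486² + 1.287² = 5.8106
Covariances σ_ij = r_ij · s_i · s_j:
  σ(Item 1,Item 2) = 0.284 × 1.395 × 1.486 = 0.5887
  σ(Item 1,Item 3) = 0.298 × 1.395 × 1.287 = 0.5350
  σ(Item 2,Item 3) = 0.170 × 1.486 × 1.287 = 0.3251
σ²_T = Σσ²ᵢ + 2·Σσ_ij = 5.8106 + 2 × 1.4488 = 8.7082
α = (3/2)·(1 − 5.8106/8.7082) = 0.50

coefficient alpha = 0.50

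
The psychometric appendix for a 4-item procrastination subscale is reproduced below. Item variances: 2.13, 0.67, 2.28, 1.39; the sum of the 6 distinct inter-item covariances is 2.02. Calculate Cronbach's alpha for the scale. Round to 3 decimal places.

Cronbach's alpha = 0.513

Σσ²ᵢ = 2.13 + 0.67 + 2.28 + 1.39 = 6.47
Sum of distinct covariances = 2.02
total variance = Σσ²ᵢ + 2·Σcov = 6.47 + 2 × 2.02 = 10.51
α = (4/3)·(1 − 6.47/10.51) = 0.513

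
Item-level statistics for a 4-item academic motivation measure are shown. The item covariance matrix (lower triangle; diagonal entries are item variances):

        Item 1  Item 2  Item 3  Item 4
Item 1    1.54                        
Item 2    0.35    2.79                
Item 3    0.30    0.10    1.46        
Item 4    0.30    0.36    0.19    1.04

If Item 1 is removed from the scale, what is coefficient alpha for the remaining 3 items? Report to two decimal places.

coefficient alpha = 0.30

Remaining items: Item 2, Item 3, Item 4 (k = 3).
ΣVar(i) = 2.79 + 1.46 + 1.04 = 5.29
Var(T) = 5.29 + 2 × 0.65 = 6.59
α (item deleted) = (3/2)·(1 − 5.29/6.59) = 0.30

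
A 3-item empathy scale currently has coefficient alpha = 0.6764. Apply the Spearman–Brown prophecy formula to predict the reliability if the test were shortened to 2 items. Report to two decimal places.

predicted reliability = 0.58

Length factor m = 2/3 = 0.6667
α' = m·α / (1 − (1−m)·α)
   = 2/3 × 0.6764 / (1 − (1 − 2/3) × 0.6764)
   = 0.4509 / 0.7745 = 0.58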